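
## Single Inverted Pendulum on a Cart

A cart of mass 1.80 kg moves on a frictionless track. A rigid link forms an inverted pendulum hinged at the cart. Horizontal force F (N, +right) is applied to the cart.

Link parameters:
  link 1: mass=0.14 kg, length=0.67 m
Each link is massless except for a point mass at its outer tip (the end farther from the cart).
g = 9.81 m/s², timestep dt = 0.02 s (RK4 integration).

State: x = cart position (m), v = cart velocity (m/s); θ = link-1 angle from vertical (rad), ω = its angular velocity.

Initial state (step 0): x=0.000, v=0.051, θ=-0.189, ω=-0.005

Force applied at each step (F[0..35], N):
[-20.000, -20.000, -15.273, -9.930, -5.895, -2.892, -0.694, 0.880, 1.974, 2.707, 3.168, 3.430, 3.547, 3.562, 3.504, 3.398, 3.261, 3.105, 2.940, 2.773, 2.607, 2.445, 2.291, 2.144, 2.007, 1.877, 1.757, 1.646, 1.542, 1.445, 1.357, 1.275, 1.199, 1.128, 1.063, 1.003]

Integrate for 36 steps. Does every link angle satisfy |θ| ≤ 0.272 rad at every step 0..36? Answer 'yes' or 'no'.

apply F[0]=-20.000 → step 1: x=-0.001, v=-0.168, θ=-0.186, ω=0.261
apply F[1]=-20.000 → step 2: x=-0.007, v=-0.387, θ=-0.179, ω=0.529
apply F[2]=-15.273 → step 3: x=-0.016, v=-0.554, θ=-0.166, ω=0.724
apply F[3]=-9.930 → step 4: x=-0.028, v=-0.661, θ=-0.150, ω=0.837
apply F[4]=-5.895 → step 5: x=-0.042, v=-0.725, θ=-0.133, ω=0.889
apply F[5]=-2.892 → step 6: x=-0.057, v=-0.755, θ=-0.115, ω=0.898
apply F[6]=-0.694 → step 7: x=-0.072, v=-0.761, θ=-0.098, ω=0.876
apply F[7]=+0.880 → step 8: x=-0.087, v=-0.750, θ=-0.081, ω=0.833
apply F[8]=+1.974 → step 9: x=-0.102, v=-0.727, θ=-0.064, ω=0.778
apply F[9]=+2.707 → step 10: x=-0.116, v=-0.696, θ=-0.049, ω=0.715
apply F[10]=+3.168 → step 11: x=-0.130, v=-0.661, θ=-0.036, ω=0.649
apply F[11]=+3.430 → step 12: x=-0.143, v=-0.622, θ=-0.024, ω=0.583
apply F[12]=+3.547 → step 13: x=-0.155, v=-0.582, θ=-0.012, ω=0.519
apply F[13]=+3.562 → step 14: x=-0.166, v=-0.543, θ=-0.003, ω=0.457
apply F[14]=+3.504 → step 15: x=-0.176, v=-0.504, θ=0.006, ω=0.400
apply F[15]=+3.398 → step 16: x=-0.186, v=-0.466, θ=0.013, ω=0.346
apply F[16]=+3.261 → step 17: x=-0.195, v=-0.430, θ=0.020, ω=0.298
apply F[17]=+3.105 → step 18: x=-0.203, v=-0.396, θ=0.025, ω=0.253
apply F[18]=+2.940 → step 19: x=-0.211, v=-0.364, θ=0.030, ω=0.213
apply F[19]=+2.773 → step 20: x=-0.218, v=-0.333, θ=0.034, ω=0.177
apply F[20]=+2.607 → step 21: x=-0.224, v=-0.305, θ=0.037, ω=0.145
apply F[21]=+2.445 → step 22: x=-0.230, v=-0.278, θ=0.040, ω=0.117
apply F[22]=+2.291 → step 23: x=-0.235, v=-0.254, θ=0.042, ω=0.092
apply F[23]=+2.144 → step 24: x=-0.240, v=-0.230, θ=0.043, ω=0.070
apply F[24]=+2.007 → step 25: x=-0.245, v=-0.209, θ=0.045, ω=0.050
apply F[25]=+1.877 → step 26: x=-0.249, v=-0.189, θ=0.045, ω=0.033
apply F[26]=+1.757 → step 27: x=-0.252, v=-0.170, θ=0.046, ω=0.019
apply F[27]=+1.646 → step 28: x=-0.255, v=-0.152, θ=0.046, ω=0.006
apply F[28]=+1.542 → step 29: x=-0.258, v=-0.136, θ=0.046, ω=-0.005
apply F[29]=+1.445 → step 30: x=-0.261, v=-0.120, θ=0.046, ω=-0.014
apply F[30]=+1.357 → step 31: x=-0.263, v=-0.106, θ=0.046, ω=-0.022
apply F[31]=+1.275 → step 32: x=-0.265, v=-0.093, θ=0.045, ω=-0.029
apply F[32]=+1.199 → step 33: x=-0.267, v=-0.080, θ=0.044, ω=-0.035
apply F[33]=+1.128 → step 34: x=-0.268, v=-0.068, θ=0.044, ω=-0.040
apply F[34]=+1.063 → step 35: x=-0.270, v=-0.057, θ=0.043, ω=-0.044
apply F[35]=+1.003 → step 36: x=-0.271, v=-0.046, θ=0.042, ω=-0.047
Max |angle| over trajectory = 0.189 rad; bound = 0.272 → within bound.

Answer: yes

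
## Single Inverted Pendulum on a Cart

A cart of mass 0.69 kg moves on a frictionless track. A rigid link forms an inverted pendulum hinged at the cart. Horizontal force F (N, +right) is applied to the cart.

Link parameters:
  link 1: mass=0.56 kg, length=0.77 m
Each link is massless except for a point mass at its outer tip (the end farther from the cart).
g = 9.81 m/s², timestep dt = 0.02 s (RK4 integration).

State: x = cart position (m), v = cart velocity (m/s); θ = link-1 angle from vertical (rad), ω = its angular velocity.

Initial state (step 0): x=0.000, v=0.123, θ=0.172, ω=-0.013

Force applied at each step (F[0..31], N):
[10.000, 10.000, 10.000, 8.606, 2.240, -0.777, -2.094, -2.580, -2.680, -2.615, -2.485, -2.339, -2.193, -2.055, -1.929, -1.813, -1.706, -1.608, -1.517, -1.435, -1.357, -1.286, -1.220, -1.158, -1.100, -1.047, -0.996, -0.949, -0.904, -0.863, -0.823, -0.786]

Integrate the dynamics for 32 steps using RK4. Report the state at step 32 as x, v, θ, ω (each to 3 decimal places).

Answer: x=0.329, v=0.076, θ=-0.054, ω=0.057

Derivation:
apply F[0]=+10.000 → step 1: x=0.005, v=0.380, θ=0.169, ω=-0.299
apply F[1]=+10.000 → step 2: x=0.015, v=0.639, θ=0.160, ω=-0.589
apply F[2]=+10.000 → step 3: x=0.031, v=0.901, θ=0.145, ω=-0.886
apply F[3]=+8.606 → step 4: x=0.051, v=1.127, θ=0.125, ω=-1.143
apply F[4]=+2.240 → step 5: x=0.074, v=1.176, θ=0.102, ω=-1.176
apply F[5]=-0.777 → step 6: x=0.097, v=1.141, θ=0.079, ω=-1.108
apply F[6]=-2.094 → step 7: x=0.119, v=1.070, θ=0.058, ω=-1.000
apply F[7]=-2.580 → step 8: x=0.140, v=0.989, θ=0.039, ω=-0.881
apply F[8]=-2.680 → step 9: x=0.159, v=0.906, θ=0.023, ω=-0.767
apply F[9]=-2.615 → step 10: x=0.176, v=0.828, θ=0.008, ω=-0.661
apply F[10]=-2.485 → step 11: x=0.192, v=0.756, θ=-0.004, ω=-0.567
apply F[11]=-2.339 → step 12: x=0.206, v=0.690, θ=-0.014, ω=-0.483
apply F[12]=-2.193 → step 13: x=0.220, v=0.629, θ=-0.023, ω=-0.409
apply F[13]=-2.055 → step 14: x=0.232, v=0.574, θ=-0.031, ω=-0.344
apply F[14]=-1.929 → step 15: x=0.243, v=0.523, θ=-0.037, ω=-0.287
apply F[15]=-1.813 → step 16: x=0.253, v=0.477, θ=-0.042, ω=-0.237
apply F[16]=-1.706 → step 17: x=0.262, v=0.435, θ=-0.047, ω=-0.194
apply F[17]=-1.608 → step 18: x=0.270, v=0.396, θ=-0.050, ω=-0.156
apply F[18]=-1.517 → step 19: x=0.278, v=0.360, θ=-0.053, ω=-0.123
apply F[19]=-1.435 → step 20: x=0.284, v=0.327, θ=-0.055, ω=-0.094
apply F[20]=-1.357 → step 21: x=0.291, v=0.297, θ=-0.057, ω=-0.069
apply F[21]=-1.286 → step 22: x=0.296, v=0.269, θ=-0.058, ω=-0.047
apply F[22]=-1.220 → step 23: x=0.301, v=0.243, θ=-0.059, ω=-0.028
apply F[23]=-1.158 → step 24: x=0.306, v=0.219, θ=-0.059, ω=-0.011
apply F[24]=-1.100 → step 25: x=0.310, v=0.196, θ=-0.059, ω=0.003
apply F[25]=-1.047 → step 26: x=0.314, v=0.175, θ=-0.059, ω=0.015
apply F[26]=-0.996 → step 27: x=0.317, v=0.156, θ=-0.059, ω=0.025
apply F[27]=-0.949 → step 28: x=0.320, v=0.137, θ=-0.058, ω=0.034
apply F[28]=-0.904 → step 29: x=0.323, v=0.120, θ=-0.057, ω=0.041
apply F[29]=-0.863 → step 30: x=0.325, v=0.105, θ=-0.056, ω=0.047
apply F[30]=-0.823 → step 31: x=0.327, v=0.090, θ=-0.055, ω=0.053
apply F[31]=-0.786 → step 32: x=0.329, v=0.076, θ=-0.054, ω=0.057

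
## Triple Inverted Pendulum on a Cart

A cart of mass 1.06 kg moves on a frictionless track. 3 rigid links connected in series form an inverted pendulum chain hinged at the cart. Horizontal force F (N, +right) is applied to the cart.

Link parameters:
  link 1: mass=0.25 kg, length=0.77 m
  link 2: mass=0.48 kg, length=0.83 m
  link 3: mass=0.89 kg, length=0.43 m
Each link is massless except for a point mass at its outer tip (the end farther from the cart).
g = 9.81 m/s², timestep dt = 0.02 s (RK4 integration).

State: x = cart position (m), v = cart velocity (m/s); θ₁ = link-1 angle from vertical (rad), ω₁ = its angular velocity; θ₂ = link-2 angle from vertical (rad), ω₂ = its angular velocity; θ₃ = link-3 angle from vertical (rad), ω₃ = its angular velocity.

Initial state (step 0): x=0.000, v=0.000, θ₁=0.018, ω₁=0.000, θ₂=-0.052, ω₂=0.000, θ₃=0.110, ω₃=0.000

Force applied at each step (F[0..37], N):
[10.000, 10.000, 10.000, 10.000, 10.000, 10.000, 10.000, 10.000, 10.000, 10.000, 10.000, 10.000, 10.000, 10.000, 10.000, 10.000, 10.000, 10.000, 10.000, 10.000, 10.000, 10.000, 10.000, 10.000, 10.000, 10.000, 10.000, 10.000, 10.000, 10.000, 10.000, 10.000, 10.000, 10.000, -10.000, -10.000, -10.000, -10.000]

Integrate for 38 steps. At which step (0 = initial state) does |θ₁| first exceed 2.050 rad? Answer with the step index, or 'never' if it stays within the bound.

apply F[0]=+10.000 → step 1: x=0.002, v=0.184, θ₁=0.017, ω₁=-0.142, θ₂=-0.054, ω₂=-0.168, θ₃=0.112, ω₃=0.199
apply F[1]=+10.000 → step 2: x=0.007, v=0.368, θ₁=0.012, ω₁=-0.287, θ₂=-0.059, ω₂=-0.337, θ₃=0.118, ω₃=0.403
apply F[2]=+10.000 → step 3: x=0.017, v=0.554, θ₁=0.005, ω₁=-0.437, θ₂=-0.067, ω₂=-0.507, θ₃=0.128, ω₃=0.617
apply F[3]=+10.000 → step 4: x=0.030, v=0.743, θ₁=-0.005, ω₁=-0.597, θ₂=-0.079, ω₂=-0.676, θ₃=0.143, ω₃=0.843
apply F[4]=+10.000 → step 5: x=0.046, v=0.935, θ₁=-0.019, ω₁=-0.768, θ₂=-0.094, ω₂=-0.843, θ₃=0.162, ω₃=1.080
apply F[5]=+10.000 → step 6: x=0.067, v=1.129, θ₁=-0.036, ω₁=-0.955, θ₂=-0.113, ω₂=-1.002, θ₃=0.186, ω₃=1.323
apply F[6]=+10.000 → step 7: x=0.092, v=1.326, θ₁=-0.057, ω₁=-1.161, θ₂=-0.134, ω₂=-1.148, θ₃=0.215, ω₃=1.562
apply F[7]=+10.000 → step 8: x=0.120, v=1.526, θ₁=-0.083, ω₁=-1.387, θ₂=-0.158, ω₂=-1.271, θ₃=0.248, ω₃=1.786
apply F[8]=+10.000 → step 9: x=0.153, v=1.726, θ₁=-0.113, ω₁=-1.634, θ₂=-0.185, ω₂=-1.366, θ₃=0.286, ω₃=1.978
apply F[9]=+10.000 → step 10: x=0.189, v=1.926, θ₁=-0.148, ω₁=-1.902, θ₂=-0.213, ω₂=-1.426, θ₃=0.327, ω₃=2.125
apply F[10]=+10.000 → step 11: x=0.230, v=2.124, θ₁=-0.189, ω₁=-2.188, θ₂=-0.242, ω₂=-1.451, θ₃=0.371, ω₃=2.215
apply F[11]=+10.000 → step 12: x=0.274, v=2.317, θ₁=-0.236, ω₁=-2.485, θ₂=-0.271, ω₂=-1.442, θ₃=0.415, ω₃=2.238
apply F[12]=+10.000 → step 13: x=0.322, v=2.504, θ₁=-0.288, ω₁=-2.787, θ₂=-0.299, ω₂=-1.408, θ₃=0.460, ω₃=2.189
apply F[13]=+10.000 → step 14: x=0.374, v=2.682, θ₁=-0.347, ω₁=-3.084, θ₂=-0.327, ω₂=-1.357, θ₃=0.502, ω₃=2.063
apply F[14]=+10.000 → step 15: x=0.429, v=2.848, θ₁=-0.412, ω₁=-3.368, θ₂=-0.353, ω₂=-1.306, θ₃=0.542, ω₃=1.862
apply F[15]=+10.000 → step 16: x=0.488, v=3.000, θ₁=-0.482, ω₁=-3.626, θ₂=-0.379, ω₂=-1.270, θ₃=0.576, ω₃=1.588
apply F[16]=+10.000 → step 17: x=0.549, v=3.137, θ₁=-0.557, ω₁=-3.851, θ₂=-0.404, ω₂=-1.264, θ₃=0.605, ω₃=1.251
apply F[17]=+10.000 → step 18: x=0.613, v=3.257, θ₁=-0.636, ω₁=-4.038, θ₂=-0.430, ω₂=-1.300, θ₃=0.626, ω₃=0.862
apply F[18]=+10.000 → step 19: x=0.680, v=3.363, θ₁=-0.718, ω₁=-4.184, θ₂=-0.457, ω₂=-1.387, θ₃=0.639, ω₃=0.435
apply F[19]=+10.000 → step 20: x=0.748, v=3.454, θ₁=-0.803, ω₁=-4.290, θ₂=-0.486, ω₂=-1.524, θ₃=0.643, ω₃=-0.020
apply F[20]=+10.000 → step 21: x=0.818, v=3.533, θ₁=-0.889, ω₁=-4.360, θ₂=-0.518, ω₂=-1.711, θ₃=0.638, ω₃=-0.494
apply F[21]=+10.000 → step 22: x=0.889, v=3.601, θ₁=-0.977, ω₁=-4.397, θ₂=-0.555, ω₂=-1.940, θ₃=0.623, ω₃=-0.983
apply F[22]=+10.000 → step 23: x=0.962, v=3.659, θ₁=-1.065, ω₁=-4.403, θ₂=-0.596, ω₂=-2.204, θ₃=0.599, ω₃=-1.487
apply F[23]=+10.000 → step 24: x=1.035, v=3.708, θ₁=-1.153, ω₁=-4.377, θ₂=-0.643, ω₂=-2.496, θ₃=0.564, ω₃=-2.007
apply F[24]=+10.000 → step 25: x=1.110, v=3.750, θ₁=-1.240, ω₁=-4.322, θ₂=-0.696, ω₂=-2.806, θ₃=0.518, ω₃=-2.549
apply F[25]=+10.000 → step 26: x=1.185, v=3.783, θ₁=-1.325, ω₁=-4.234, θ₂=-0.755, ω₂=-3.126, θ₃=0.462, ω₃=-3.119
apply F[26]=+10.000 → step 27: x=1.261, v=3.810, θ₁=-1.409, ω₁=-4.111, θ₂=-0.821, ω₂=-3.443, θ₃=0.393, ω₃=-3.724
apply F[27]=+10.000 → step 28: x=1.338, v=3.830, θ₁=-1.490, ω₁=-3.952, θ₂=-0.893, ω₂=-3.749, θ₃=0.312, ω₃=-4.371
apply F[28]=+10.000 → step 29: x=1.414, v=3.843, θ₁=-1.567, ω₁=-3.756, θ₂=-0.971, ω₂=-4.029, θ₃=0.218, ω₃=-5.070
apply F[29]=+10.000 → step 30: x=1.491, v=3.849, θ₁=-1.640, ω₁=-3.520, θ₂=-1.054, ω₂=-4.269, θ₃=0.109, ω₃=-5.827
apply F[30]=+10.000 → step 31: x=1.568, v=3.845, θ₁=-1.707, ω₁=-3.245, θ₂=-1.141, ω₂=-4.455, θ₃=-0.015, ω₃=-6.651
apply F[31]=+10.000 → step 32: x=1.645, v=3.830, θ₁=-1.769, ω₁=-2.930, θ₂=-1.231, ω₂=-4.569, θ₃=-0.157, ω₃=-7.553
apply F[32]=+10.000 → step 33: x=1.721, v=3.799, θ₁=-1.824, ω₁=-2.575, θ₂=-1.323, ω₂=-4.596, θ₃=-0.318, ω₃=-8.546
apply F[33]=+10.000 → step 34: x=1.797, v=3.745, θ₁=-1.872, ω₁=-2.176, θ₂=-1.415, ω₂=-4.524, θ₃=-0.500, ω₃=-9.646
apply F[34]=-10.000 → step 35: x=1.868, v=3.409, θ₁=-1.914, ω₁=-2.049, θ₂=-1.501, ω₂=-4.153, θ₃=-0.701, ω₃=-10.497
apply F[35]=-10.000 → step 36: x=1.933, v=3.033, θ₁=-1.953, ω₁=-1.886, θ₂=-1.581, ω₂=-3.771, θ₃=-0.920, ω₃=-11.432
apply F[36]=-10.000 → step 37: x=1.989, v=2.593, θ₁=-1.989, ω₁=-1.653, θ₂=-1.653, ω₂=-3.448, θ₃=-1.159, ω₃=-12.443
apply F[37]=-10.000 → step 38: x=2.036, v=2.054, θ₁=-2.019, ω₁=-1.324, θ₂=-1.720, ω₂=-3.322, θ₃=-1.418, ω₃=-13.424
max |θ₁| = 2.019 ≤ 2.050 over all 39 states.

Answer: never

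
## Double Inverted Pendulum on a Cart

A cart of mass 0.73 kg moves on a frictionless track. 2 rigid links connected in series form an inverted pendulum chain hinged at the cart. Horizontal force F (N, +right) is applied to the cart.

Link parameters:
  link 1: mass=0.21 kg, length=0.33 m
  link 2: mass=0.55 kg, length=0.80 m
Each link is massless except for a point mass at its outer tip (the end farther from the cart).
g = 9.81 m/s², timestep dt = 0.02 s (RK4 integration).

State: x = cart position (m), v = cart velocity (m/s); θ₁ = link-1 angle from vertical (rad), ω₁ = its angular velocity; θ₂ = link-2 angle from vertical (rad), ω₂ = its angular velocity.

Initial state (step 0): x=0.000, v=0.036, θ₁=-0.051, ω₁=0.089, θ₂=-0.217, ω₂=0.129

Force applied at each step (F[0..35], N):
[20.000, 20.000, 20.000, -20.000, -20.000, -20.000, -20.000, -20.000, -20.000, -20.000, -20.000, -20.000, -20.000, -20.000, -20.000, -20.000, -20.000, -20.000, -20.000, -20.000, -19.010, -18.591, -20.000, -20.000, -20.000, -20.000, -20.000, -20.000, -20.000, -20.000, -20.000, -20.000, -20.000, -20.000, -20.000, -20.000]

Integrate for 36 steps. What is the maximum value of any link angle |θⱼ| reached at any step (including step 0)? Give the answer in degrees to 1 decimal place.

Answer: 160.6°

Derivation:
apply F[0]=+20.000 → step 1: x=0.006, v=0.593, θ₁=-0.064, ω₁=-1.438, θ₂=-0.216, ω₂=0.020
apply F[1]=+20.000 → step 2: x=0.024, v=1.150, θ₁=-0.109, ω₁=-3.056, θ₂=-0.216, ω₂=-0.046
apply F[2]=+20.000 → step 3: x=0.052, v=1.699, θ₁=-0.187, ω₁=-4.774, θ₂=-0.217, ω₂=-0.054
apply F[3]=-20.000 → step 4: x=0.081, v=1.197, θ₁=-0.269, ω₁=-3.457, θ₂=-0.218, ω₂=-0.039
apply F[4]=-20.000 → step 5: x=0.100, v=0.731, θ₁=-0.328, ω₁=-2.454, θ₂=-0.218, ω₂=0.059
apply F[5]=-20.000 → step 6: x=0.110, v=0.287, θ₁=-0.369, ω₁=-1.702, θ₂=-0.215, ω₂=0.235
apply F[6]=-20.000 → step 7: x=0.112, v=-0.142, θ₁=-0.397, ω₁=-1.126, θ₂=-0.208, ω₂=0.471
apply F[7]=-20.000 → step 8: x=0.105, v=-0.564, θ₁=-0.415, ω₁=-0.663, θ₂=-0.196, ω₂=0.751
apply F[8]=-20.000 → step 9: x=0.089, v=-0.985, θ₁=-0.424, ω₁=-0.264, θ₂=-0.178, ω₂=1.062
apply F[9]=-20.000 → step 10: x=0.065, v=-1.410, θ₁=-0.425, ω₁=0.111, θ₂=-0.153, ω₂=1.395
apply F[10]=-20.000 → step 11: x=0.033, v=-1.841, θ₁=-0.419, ω₁=0.503, θ₂=-0.122, ω₂=1.740
apply F[11]=-20.000 → step 12: x=-0.008, v=-2.284, θ₁=-0.405, ω₁=0.952, θ₂=-0.084, ω₂=2.087
apply F[12]=-20.000 → step 13: x=-0.059, v=-2.741, θ₁=-0.381, ω₁=1.506, θ₂=-0.039, ω₂=2.422
apply F[13]=-20.000 → step 14: x=-0.118, v=-3.216, θ₁=-0.344, ω₁=2.218, θ₂=0.013, ω₂=2.727
apply F[14]=-20.000 → step 15: x=-0.187, v=-3.713, θ₁=-0.290, ω₁=3.157, θ₂=0.070, ω₂=2.974
apply F[15]=-20.000 → step 16: x=-0.267, v=-4.236, θ₁=-0.215, ω₁=4.405, θ₂=0.131, ω₂=3.125
apply F[16]=-20.000 → step 17: x=-0.357, v=-4.783, θ₁=-0.111, ω₁=6.059, θ₂=0.194, ω₂=3.122
apply F[17]=-20.000 → step 18: x=-0.458, v=-5.336, θ₁=0.030, ω₁=8.153, θ₂=0.255, ω₂=2.909
apply F[18]=-20.000 → step 19: x=-0.570, v=-5.819, θ₁=0.215, ω₁=10.304, θ₂=0.309, ω₂=2.570
apply F[19]=-20.000 → step 20: x=-0.690, v=-6.111, θ₁=0.435, ω₁=11.387, θ₂=0.360, ω₂=2.541
apply F[20]=-19.010 → step 21: x=-0.813, v=-6.221, θ₁=0.660, ω₁=10.993, θ₂=0.415, ω₂=3.089
apply F[21]=-18.591 → step 22: x=-0.938, v=-6.289, θ₁=0.871, ω₁=9.981, θ₂=0.485, ω₂=3.951
apply F[22]=-20.000 → step 23: x=-1.065, v=-6.394, θ₁=1.058, ω₁=8.771, θ₂=0.574, ω₂=4.946
apply F[23]=-20.000 → step 24: x=-1.194, v=-6.505, θ₁=1.220, ω₁=7.367, θ₂=0.683, ω₂=5.973
apply F[24]=-20.000 → step 25: x=-1.325, v=-6.611, θ₁=1.351, ω₁=5.712, θ₂=0.813, ω₂=7.005
apply F[25]=-20.000 → step 26: x=-1.458, v=-6.682, θ₁=1.447, ω₁=3.776, θ₂=0.963, ω₂=8.041
apply F[26]=-20.000 → step 27: x=-1.592, v=-6.667, θ₁=1.501, ω₁=1.675, θ₂=1.135, ω₂=9.060
apply F[27]=-20.000 → step 28: x=-1.724, v=-6.498, θ₁=1.516, ω₁=-0.085, θ₂=1.325, ω₂=9.920
apply F[28]=-20.000 → step 29: x=-1.851, v=-6.180, θ₁=1.508, ω₁=-0.409, θ₂=1.528, ω₂=10.239
apply F[29]=-20.000 → step 30: x=-1.971, v=-5.878, θ₁=1.514, ω₁=1.317, θ₂=1.729, ω₂=9.798
apply F[30]=-20.000 → step 31: x=-2.087, v=-5.700, θ₁=1.568, ω₁=4.258, θ₂=1.917, ω₂=8.907
apply F[31]=-20.000 → step 32: x=-2.200, v=-5.578, θ₁=1.686, ω₁=7.548, θ₂=2.084, ω₂=7.824
apply F[32]=-20.000 → step 33: x=-2.309, v=-5.392, θ₁=1.871, ω₁=10.929, θ₂=2.229, ω₂=6.600
apply F[33]=-20.000 → step 34: x=-2.414, v=-5.014, θ₁=2.125, ω₁=14.475, θ₂=2.348, ω₂=5.317
apply F[34]=-20.000 → step 35: x=-2.508, v=-4.345, θ₁=2.449, ω₁=17.662, θ₂=2.444, ω₂=4.562
apply F[35]=-20.000 → step 36: x=-2.588, v=-3.804, θ₁=2.804, ω₁=16.949, θ₂=2.545, ω₂=5.875
Max |angle| over trajectory = 2.804 rad = 160.6°.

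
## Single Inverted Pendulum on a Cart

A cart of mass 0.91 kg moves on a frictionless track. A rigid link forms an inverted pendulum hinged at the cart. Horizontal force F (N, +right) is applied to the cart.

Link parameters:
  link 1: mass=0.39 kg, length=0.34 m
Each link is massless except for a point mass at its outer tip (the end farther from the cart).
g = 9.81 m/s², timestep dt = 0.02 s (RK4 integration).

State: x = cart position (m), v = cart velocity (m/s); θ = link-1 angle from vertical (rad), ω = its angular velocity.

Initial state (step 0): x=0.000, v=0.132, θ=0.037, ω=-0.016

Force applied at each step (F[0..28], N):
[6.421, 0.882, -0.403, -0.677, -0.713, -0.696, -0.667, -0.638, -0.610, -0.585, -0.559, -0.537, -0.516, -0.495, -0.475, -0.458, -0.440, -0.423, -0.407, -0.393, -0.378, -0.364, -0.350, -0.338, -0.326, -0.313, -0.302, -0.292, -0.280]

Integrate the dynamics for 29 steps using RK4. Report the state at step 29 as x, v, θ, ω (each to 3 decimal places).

apply F[0]=+6.421 → step 1: x=0.004, v=0.270, θ=0.033, ω=-0.401
apply F[1]=+0.882 → step 2: x=0.010, v=0.287, θ=0.024, ω=-0.435
apply F[2]=-0.403 → step 3: x=0.015, v=0.276, θ=0.016, ω=-0.392
apply F[3]=-0.677 → step 4: x=0.021, v=0.261, θ=0.009, ω=-0.338
apply F[4]=-0.713 → step 5: x=0.026, v=0.244, θ=0.003, ω=-0.287
apply F[5]=-0.696 → step 6: x=0.030, v=0.229, θ=-0.003, ω=-0.242
apply F[6]=-0.667 → step 7: x=0.035, v=0.215, θ=-0.007, ω=-0.203
apply F[7]=-0.638 → step 8: x=0.039, v=0.202, θ=-0.011, ω=-0.169
apply F[8]=-0.610 → step 9: x=0.043, v=0.189, θ=-0.014, ω=-0.140
apply F[9]=-0.585 → step 10: x=0.047, v=0.178, θ=-0.016, ω=-0.115
apply F[10]=-0.559 → step 11: x=0.050, v=0.167, θ=-0.018, ω=-0.093
apply F[11]=-0.537 → step 12: x=0.053, v=0.157, θ=-0.020, ω=-0.074
apply F[12]=-0.516 → step 13: x=0.056, v=0.147, θ=-0.021, ω=-0.058
apply F[13]=-0.495 → step 14: x=0.059, v=0.138, θ=-0.022, ω=-0.044
apply F[14]=-0.475 → step 15: x=0.062, v=0.130, θ=-0.023, ω=-0.032
apply F[15]=-0.458 → step 16: x=0.064, v=0.121, θ=-0.024, ω=-0.022
apply F[16]=-0.440 → step 17: x=0.067, v=0.114, θ=-0.024, ω=-0.013
apply F[17]=-0.423 → step 18: x=0.069, v=0.106, θ=-0.024, ω=-0.006
apply F[18]=-0.407 → step 19: x=0.071, v=0.100, θ=-0.024, ω=0.001
apply F[19]=-0.393 → step 20: x=0.073, v=0.093, θ=-0.024, ω=0.006
apply F[20]=-0.378 → step 21: x=0.075, v=0.087, θ=-0.024, ω=0.010
apply F[21]=-0.364 → step 22: x=0.076, v=0.081, θ=-0.024, ω=0.014
apply F[22]=-0.350 → step 23: x=0.078, v=0.075, θ=-0.024, ω=0.017
apply F[23]=-0.338 → step 24: x=0.079, v=0.070, θ=-0.023, ω=0.020
apply F[24]=-0.326 → step 25: x=0.081, v=0.064, θ=-0.023, ω=0.022
apply F[25]=-0.313 → step 26: x=0.082, v=0.059, θ=-0.022, ω=0.024
apply F[26]=-0.302 → step 27: x=0.083, v=0.055, θ=-0.022, ω=0.025
apply F[27]=-0.292 → step 28: x=0.084, v=0.050, θ=-0.021, ω=0.026
apply F[28]=-0.280 → step 29: x=0.085, v=0.046, θ=-0.021, ω=0.027

Answer: x=0.085, v=0.046, θ=-0.021, ω=0.027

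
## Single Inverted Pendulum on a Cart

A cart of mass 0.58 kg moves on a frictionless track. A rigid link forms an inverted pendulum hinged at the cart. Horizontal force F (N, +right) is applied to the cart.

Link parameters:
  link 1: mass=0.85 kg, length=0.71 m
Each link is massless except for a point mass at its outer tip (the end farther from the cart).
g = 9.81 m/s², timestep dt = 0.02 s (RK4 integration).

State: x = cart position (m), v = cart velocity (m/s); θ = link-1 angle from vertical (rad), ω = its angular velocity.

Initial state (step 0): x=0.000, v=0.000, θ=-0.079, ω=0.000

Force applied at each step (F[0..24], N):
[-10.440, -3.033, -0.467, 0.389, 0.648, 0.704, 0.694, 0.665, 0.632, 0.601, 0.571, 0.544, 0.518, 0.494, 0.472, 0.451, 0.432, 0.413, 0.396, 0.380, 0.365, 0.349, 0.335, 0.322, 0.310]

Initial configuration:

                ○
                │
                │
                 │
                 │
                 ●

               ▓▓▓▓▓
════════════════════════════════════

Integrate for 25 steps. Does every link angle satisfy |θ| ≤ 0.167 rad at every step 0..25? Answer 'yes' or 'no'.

Answer: yes

Derivation:
apply F[0]=-10.440 → step 1: x=-0.003, v=-0.335, θ=-0.075, ω=0.449
apply F[1]=-3.033 → step 2: x=-0.011, v=-0.419, θ=-0.065, ω=0.548
apply F[2]=-0.467 → step 3: x=-0.019, v=-0.419, θ=-0.054, ω=0.531
apply F[3]=+0.389 → step 4: x=-0.027, v=-0.392, θ=-0.044, ω=0.480
apply F[4]=+0.648 → step 5: x=-0.035, v=-0.358, θ=-0.035, ω=0.422
apply F[5]=+0.704 → step 6: x=-0.042, v=-0.326, θ=-0.027, ω=0.367
apply F[6]=+0.694 → step 7: x=-0.048, v=-0.295, θ=-0.020, ω=0.318
apply F[7]=+0.665 → step 8: x=-0.054, v=-0.267, θ=-0.014, ω=0.274
apply F[8]=+0.632 → step 9: x=-0.059, v=-0.242, θ=-0.009, ω=0.236
apply F[9]=+0.601 → step 10: x=-0.063, v=-0.220, θ=-0.005, ω=0.202
apply F[10]=+0.571 → step 11: x=-0.067, v=-0.199, θ=-0.001, ω=0.172
apply F[11]=+0.544 → step 12: x=-0.071, v=-0.181, θ=0.002, ω=0.146
apply F[12]=+0.518 → step 13: x=-0.075, v=-0.164, θ=0.005, ω=0.124
apply F[13]=+0.494 → step 14: x=-0.078, v=-0.149, θ=0.007, ω=0.104
apply F[14]=+0.472 → step 15: x=-0.081, v=-0.135, θ=0.009, ω=0.087
apply F[15]=+0.451 → step 16: x=-0.083, v=-0.122, θ=0.011, ω=0.072
apply F[16]=+0.432 → step 17: x=-0.085, v=-0.110, θ=0.012, ω=0.059
apply F[17]=+0.413 → step 18: x=-0.088, v=-0.100, θ=0.013, ω=0.047
apply F[18]=+0.396 → step 19: x=-0.089, v=-0.090, θ=0.014, ω=0.037
apply F[19]=+0.380 → step 20: x=-0.091, v=-0.081, θ=0.015, ω=0.029
apply F[20]=+0.365 → step 21: x=-0.093, v=-0.073, θ=0.015, ω=0.021
apply F[21]=+0.349 → step 22: x=-0.094, v=-0.065, θ=0.016, ω=0.015
apply F[22]=+0.335 → step 23: x=-0.095, v=-0.058, θ=0.016, ω=0.009
apply F[23]=+0.322 → step 24: x=-0.096, v=-0.052, θ=0.016, ω=0.004
apply F[24]=+0.310 → step 25: x=-0.097, v=-0.046, θ=0.016, ω=0.000
Max |angle| over trajectory = 0.079 rad; bound = 0.167 → within bound.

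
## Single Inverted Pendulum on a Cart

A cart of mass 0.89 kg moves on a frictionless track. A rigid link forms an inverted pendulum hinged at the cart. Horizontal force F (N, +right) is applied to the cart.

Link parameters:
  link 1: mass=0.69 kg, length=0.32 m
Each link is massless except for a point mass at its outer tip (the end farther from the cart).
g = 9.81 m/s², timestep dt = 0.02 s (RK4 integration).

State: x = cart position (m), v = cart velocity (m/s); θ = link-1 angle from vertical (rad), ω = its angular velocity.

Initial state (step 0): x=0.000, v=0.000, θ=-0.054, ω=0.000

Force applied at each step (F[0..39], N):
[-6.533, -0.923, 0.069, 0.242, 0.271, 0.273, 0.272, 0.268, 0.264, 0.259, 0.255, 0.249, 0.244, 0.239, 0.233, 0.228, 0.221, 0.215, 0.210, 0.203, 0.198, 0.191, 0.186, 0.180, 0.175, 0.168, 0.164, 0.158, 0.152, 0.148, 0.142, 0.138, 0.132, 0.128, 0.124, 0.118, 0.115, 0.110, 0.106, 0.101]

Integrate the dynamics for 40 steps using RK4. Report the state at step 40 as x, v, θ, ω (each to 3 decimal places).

Answer: x=-0.044, v=-0.002, θ=0.007, ω=-0.011

Derivation:
apply F[0]=-6.533 → step 1: x=-0.001, v=-0.139, θ=-0.050, ω=0.400
apply F[1]=-0.923 → step 2: x=-0.004, v=-0.152, θ=-0.042, ω=0.415
apply F[2]=+0.069 → step 3: x=-0.007, v=-0.145, θ=-0.034, ω=0.369
apply F[3]=+0.242 → step 4: x=-0.010, v=-0.135, θ=-0.027, ω=0.319
apply F[4]=+0.271 → step 5: x=-0.013, v=-0.125, θ=-0.021, ω=0.274
apply F[5]=+0.273 → step 6: x=-0.015, v=-0.116, θ=-0.016, ω=0.234
apply F[6]=+0.272 → step 7: x=-0.017, v=-0.108, θ=-0.012, ω=0.200
apply F[7]=+0.268 → step 8: x=-0.019, v=-0.100, θ=-0.008, ω=0.170
apply F[8]=+0.264 → step 9: x=-0.021, v=-0.094, θ=-0.005, ω=0.144
apply F[9]=+0.259 → step 10: x=-0.023, v=-0.087, θ=-0.002, ω=0.122
apply F[10]=+0.255 → step 11: x=-0.025, v=-0.081, θ=-0.000, ω=0.103
apply F[11]=+0.249 → step 12: x=-0.026, v=-0.076, θ=0.002, ω=0.086
apply F[12]=+0.244 → step 13: x=-0.028, v=-0.071, θ=0.003, ω=0.072
apply F[13]=+0.239 → step 14: x=-0.029, v=-0.066, θ=0.005, ω=0.060
apply F[14]=+0.233 → step 15: x=-0.031, v=-0.062, θ=0.006, ω=0.049
apply F[15]=+0.228 → step 16: x=-0.032, v=-0.057, θ=0.007, ω=0.040
apply F[16]=+0.221 → step 17: x=-0.033, v=-0.053, θ=0.007, ω=0.032
apply F[17]=+0.215 → step 18: x=-0.034, v=-0.050, θ=0.008, ω=0.025
apply F[18]=+0.210 → step 19: x=-0.035, v=-0.046, θ=0.008, ω=0.019
apply F[19]=+0.203 → step 20: x=-0.036, v=-0.043, θ=0.009, ω=0.014
apply F[20]=+0.198 → step 21: x=-0.037, v=-0.040, θ=0.009, ω=0.010
apply F[21]=+0.191 → step 22: x=-0.037, v=-0.037, θ=0.009, ω=0.006
apply F[22]=+0.186 → step 23: x=-0.038, v=-0.034, θ=0.009, ω=0.003
apply F[23]=+0.180 → step 24: x=-0.039, v=-0.032, θ=0.009, ω=0.000
apply F[24]=+0.175 → step 25: x=-0.039, v=-0.029, θ=0.009, ω=-0.002
apply F[25]=+0.168 → step 26: x=-0.040, v=-0.027, θ=0.009, ω=-0.004
apply F[26]=+0.164 → step 27: x=-0.040, v=-0.024, θ=0.009, ω=-0.005
apply F[27]=+0.158 → step 28: x=-0.041, v=-0.022, θ=0.009, ω=-0.007
apply F[28]=+0.152 → step 29: x=-0.041, v=-0.020, θ=0.009, ω=-0.008
apply F[29]=+0.148 → step 30: x=-0.042, v=-0.018, θ=0.009, ω=-0.009
apply F[30]=+0.142 → step 31: x=-0.042, v=-0.016, θ=0.008, ω=-0.009
apply F[31]=+0.138 → step 32: x=-0.042, v=-0.014, θ=0.008, ω=-0.010
apply F[32]=+0.132 → step 33: x=-0.043, v=-0.013, θ=0.008, ω=-0.010
apply F[33]=+0.128 → step 34: x=-0.043, v=-0.011, θ=0.008, ω=-0.011
apply F[34]=+0.124 → step 35: x=-0.043, v=-0.009, θ=0.008, ω=-0.011
apply F[35]=+0.118 → step 36: x=-0.043, v=-0.008, θ=0.007, ω=-0.011
apply F[36]=+0.115 → step 37: x=-0.043, v=-0.006, θ=0.007, ω=-0.011
apply F[37]=+0.110 → step 38: x=-0.043, v=-0.005, θ=0.007, ω=-0.011
apply F[38]=+0.106 → step 39: x=-0.043, v=-0.004, θ=0.007, ω=-0.011
apply F[39]=+0.101 → step 40: x=-0.044, v=-0.002, θ=0.007, ω=-0.011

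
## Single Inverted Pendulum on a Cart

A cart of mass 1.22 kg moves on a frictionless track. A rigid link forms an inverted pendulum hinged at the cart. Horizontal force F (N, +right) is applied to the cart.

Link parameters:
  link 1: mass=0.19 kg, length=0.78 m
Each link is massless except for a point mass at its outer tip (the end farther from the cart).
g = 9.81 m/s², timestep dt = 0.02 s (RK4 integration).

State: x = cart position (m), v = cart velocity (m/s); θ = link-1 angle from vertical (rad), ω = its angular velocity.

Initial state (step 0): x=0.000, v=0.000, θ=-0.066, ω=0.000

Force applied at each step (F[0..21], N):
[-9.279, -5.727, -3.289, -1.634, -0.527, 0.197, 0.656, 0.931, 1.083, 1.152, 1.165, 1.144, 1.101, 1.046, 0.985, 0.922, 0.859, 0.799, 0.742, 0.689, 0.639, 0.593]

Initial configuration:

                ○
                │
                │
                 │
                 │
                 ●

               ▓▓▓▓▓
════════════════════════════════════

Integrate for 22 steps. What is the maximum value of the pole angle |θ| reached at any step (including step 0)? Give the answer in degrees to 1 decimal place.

Answer: 3.8°

Derivation:
apply F[0]=-9.279 → step 1: x=-0.002, v=-0.150, θ=-0.064, ω=0.175
apply F[1]=-5.727 → step 2: x=-0.005, v=-0.242, θ=-0.060, ω=0.278
apply F[2]=-3.289 → step 3: x=-0.011, v=-0.294, θ=-0.054, ω=0.330
apply F[3]=-1.634 → step 4: x=-0.017, v=-0.319, θ=-0.047, ω=0.350
apply F[4]=-0.527 → step 5: x=-0.023, v=-0.327, θ=-0.040, ω=0.348
apply F[5]=+0.197 → step 6: x=-0.030, v=-0.322, θ=-0.033, ω=0.333
apply F[6]=+0.656 → step 7: x=-0.036, v=-0.311, θ=-0.027, ω=0.311
apply F[7]=+0.931 → step 8: x=-0.042, v=-0.295, θ=-0.021, ω=0.285
apply F[8]=+1.083 → step 9: x=-0.048, v=-0.276, θ=-0.015, ω=0.257
apply F[9]=+1.152 → step 10: x=-0.053, v=-0.257, θ=-0.010, ω=0.229
apply F[10]=+1.165 → step 11: x=-0.058, v=-0.238, θ=-0.006, ω=0.202
apply F[11]=+1.144 → step 12: x=-0.063, v=-0.219, θ=-0.002, ω=0.177
apply F[12]=+1.101 → step 13: x=-0.067, v=-0.201, θ=0.001, ω=0.153
apply F[13]=+1.046 → step 14: x=-0.071, v=-0.184, θ=0.004, ω=0.132
apply F[14]=+0.985 → step 15: x=-0.074, v=-0.168, θ=0.006, ω=0.113
apply F[15]=+0.922 → step 16: x=-0.078, v=-0.153, θ=0.008, ω=0.096
apply F[16]=+0.859 → step 17: x=-0.081, v=-0.139, θ=0.010, ω=0.080
apply F[17]=+0.799 → step 18: x=-0.083, v=-0.126, θ=0.012, ω=0.067
apply F[18]=+0.742 → step 19: x=-0.086, v=-0.115, θ=0.013, ω=0.055
apply F[19]=+0.689 → step 20: x=-0.088, v=-0.104, θ=0.014, ω=0.044
apply F[20]=+0.639 → step 21: x=-0.090, v=-0.094, θ=0.015, ω=0.035
apply F[21]=+0.593 → step 22: x=-0.092, v=-0.084, θ=0.015, ω=0.026
Max |angle| over trajectory = 0.066 rad = 3.8°.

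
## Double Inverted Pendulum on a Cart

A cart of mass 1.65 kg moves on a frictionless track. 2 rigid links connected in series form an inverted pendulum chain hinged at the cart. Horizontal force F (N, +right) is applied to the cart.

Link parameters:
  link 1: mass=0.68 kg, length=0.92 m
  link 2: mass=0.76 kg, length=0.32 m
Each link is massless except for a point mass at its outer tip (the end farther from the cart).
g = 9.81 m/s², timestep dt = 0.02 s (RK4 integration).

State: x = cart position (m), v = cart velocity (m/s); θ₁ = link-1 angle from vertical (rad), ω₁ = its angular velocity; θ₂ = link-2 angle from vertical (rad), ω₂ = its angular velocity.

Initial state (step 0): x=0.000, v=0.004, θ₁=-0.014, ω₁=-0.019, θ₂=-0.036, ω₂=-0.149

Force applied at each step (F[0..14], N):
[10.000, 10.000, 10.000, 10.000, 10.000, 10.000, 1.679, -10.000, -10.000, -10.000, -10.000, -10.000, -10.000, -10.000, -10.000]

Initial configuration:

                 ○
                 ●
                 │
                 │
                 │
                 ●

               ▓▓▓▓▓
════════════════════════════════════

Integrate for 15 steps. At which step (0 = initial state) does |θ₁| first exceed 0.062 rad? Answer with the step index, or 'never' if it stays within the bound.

Answer: 6

Derivation:
apply F[0]=+10.000 → step 1: x=0.001, v=0.128, θ₁=-0.016, ω₁=-0.151, θ₂=-0.039, ω₂=-0.178
apply F[1]=+10.000 → step 2: x=0.005, v=0.252, θ₁=-0.020, ω₁=-0.284, θ₂=-0.043, ω₂=-0.208
apply F[2]=+10.000 → step 3: x=0.011, v=0.377, θ₁=-0.027, ω₁=-0.420, θ₂=-0.048, ω₂=-0.236
apply F[3]=+10.000 → step 4: x=0.020, v=0.503, θ₁=-0.037, ω₁=-0.560, θ₂=-0.053, ω₂=-0.259
apply F[4]=+10.000 → step 5: x=0.032, v=0.631, θ₁=-0.050, ω₁=-0.706, θ₂=-0.058, ω₂=-0.274
apply F[5]=+10.000 → step 6: x=0.045, v=0.761, θ₁=-0.065, ω₁=-0.858, θ₂=-0.063, ω₂=-0.278
apply F[6]=+1.679 → step 7: x=0.061, v=0.793, θ₁=-0.083, ω₁=-0.910, θ₂=-0.069, ω₂=-0.269
apply F[7]=-10.000 → step 8: x=0.076, v=0.687, θ₁=-0.100, ω₁=-0.820, θ₂=-0.074, ω₂=-0.243
apply F[8]=-10.000 → step 9: x=0.089, v=0.584, θ₁=-0.116, ω₁=-0.739, θ₂=-0.079, ω₂=-0.203
apply F[9]=-10.000 → step 10: x=0.099, v=0.484, θ₁=-0.130, ω₁=-0.667, θ₂=-0.082, ω₂=-0.147
apply F[10]=-10.000 → step 11: x=0.108, v=0.387, θ₁=-0.142, ω₁=-0.604, θ₂=-0.084, ω₂=-0.077
apply F[11]=-10.000 → step 12: x=0.115, v=0.291, θ₁=-0.154, ω₁=-0.548, θ₂=-0.085, ω₂=0.007
apply F[12]=-10.000 → step 13: x=0.120, v=0.198, θ₁=-0.164, ω₁=-0.500, θ₂=-0.084, ω₂=0.107
apply F[13]=-10.000 → step 14: x=0.123, v=0.107, θ₁=-0.174, ω₁=-0.460, θ₂=-0.081, ω₂=0.223
apply F[14]=-10.000 → step 15: x=0.124, v=0.017, θ₁=-0.183, ω₁=-0.426, θ₂=-0.075, ω₂=0.357
|θ₁| = 0.065 > 0.062 first at step 6.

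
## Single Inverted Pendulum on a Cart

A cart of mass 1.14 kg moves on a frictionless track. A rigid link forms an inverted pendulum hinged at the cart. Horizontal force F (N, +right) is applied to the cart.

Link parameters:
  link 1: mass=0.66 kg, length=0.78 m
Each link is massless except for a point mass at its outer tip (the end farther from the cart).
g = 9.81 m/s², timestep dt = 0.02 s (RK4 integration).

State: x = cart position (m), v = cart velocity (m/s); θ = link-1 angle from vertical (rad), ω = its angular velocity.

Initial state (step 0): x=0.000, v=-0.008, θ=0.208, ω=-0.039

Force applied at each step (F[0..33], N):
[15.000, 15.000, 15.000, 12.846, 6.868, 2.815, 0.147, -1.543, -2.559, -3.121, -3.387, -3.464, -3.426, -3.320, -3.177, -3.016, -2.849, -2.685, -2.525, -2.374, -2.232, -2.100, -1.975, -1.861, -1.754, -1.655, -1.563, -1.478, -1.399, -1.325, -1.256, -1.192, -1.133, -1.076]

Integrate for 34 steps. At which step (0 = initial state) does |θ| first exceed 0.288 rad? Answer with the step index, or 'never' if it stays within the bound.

apply F[0]=+15.000 → step 1: x=0.002, v=0.227, θ=0.205, ω=-0.282
apply F[1]=+15.000 → step 2: x=0.009, v=0.462, θ=0.197, ω=-0.528
apply F[2]=+15.000 → step 3: x=0.021, v=0.700, θ=0.184, ω=-0.779
apply F[3]=+12.846 → step 4: x=0.037, v=0.904, θ=0.166, ω=-0.993
apply F[4]=+6.868 → step 5: x=0.056, v=1.007, θ=0.145, ω=-1.084
apply F[5]=+2.815 → step 6: x=0.076, v=1.042, θ=0.123, ω=-1.095
apply F[6]=+0.147 → step 7: x=0.097, v=1.033, θ=0.102, ω=-1.056
apply F[7]=-1.543 → step 8: x=0.117, v=0.997, θ=0.081, ω=-0.986
apply F[8]=-2.559 → step 9: x=0.137, v=0.945, θ=0.063, ω=-0.902
apply F[9]=-3.121 → step 10: x=0.155, v=0.884, θ=0.046, ω=-0.811
apply F[10]=-3.387 → step 11: x=0.172, v=0.821, θ=0.030, ω=-0.720
apply F[11]=-3.464 → step 12: x=0.188, v=0.758, θ=0.017, ω=-0.633
apply F[12]=-3.426 → step 13: x=0.202, v=0.696, θ=0.005, ω=-0.552
apply F[13]=-3.320 → step 14: x=0.216, v=0.638, θ=-0.005, ω=-0.477
apply F[14]=-3.177 → step 15: x=0.228, v=0.584, θ=-0.014, ω=-0.410
apply F[15]=-3.016 → step 16: x=0.239, v=0.533, θ=-0.022, ω=-0.349
apply F[16]=-2.849 → step 17: x=0.249, v=0.486, θ=-0.028, ω=-0.295
apply F[17]=-2.685 → step 18: x=0.259, v=0.442, θ=-0.034, ω=-0.247
apply F[18]=-2.525 → step 19: x=0.267, v=0.402, θ=-0.038, ω=-0.204
apply F[19]=-2.374 → step 20: x=0.275, v=0.365, θ=-0.042, ω=-0.167
apply F[20]=-2.232 → step 21: x=0.282, v=0.331, θ=-0.045, ω=-0.134
apply F[21]=-2.100 → step 22: x=0.288, v=0.299, θ=-0.047, ω=-0.105
apply F[22]=-1.975 → step 23: x=0.294, v=0.270, θ=-0.049, ω=-0.080
apply F[23]=-1.861 → step 24: x=0.299, v=0.243, θ=-0.051, ω=-0.058
apply F[24]=-1.754 → step 25: x=0.303, v=0.218, θ=-0.052, ω=-0.039
apply F[25]=-1.655 → step 26: x=0.308, v=0.195, θ=-0.052, ω=-0.023
apply F[26]=-1.563 → step 27: x=0.311, v=0.173, θ=-0.052, ω=-0.008
apply F[27]=-1.478 → step 28: x=0.314, v=0.153, θ=-0.052, ω=0.004
apply F[28]=-1.399 → step 29: x=0.317, v=0.135, θ=-0.052, ω=0.015
apply F[29]=-1.325 → step 30: x=0.320, v=0.118, θ=-0.052, ω=0.024
apply F[30]=-1.256 → step 31: x=0.322, v=0.101, θ=-0.051, ω=0.031
apply F[31]=-1.192 → step 32: x=0.324, v=0.086, θ=-0.051, ω=0.038
apply F[32]=-1.133 → step 33: x=0.326, v=0.072, θ=-0.050, ω=0.043
apply F[33]=-1.076 → step 34: x=0.327, v=0.059, θ=-0.049, ω=0.048
max |θ| = 0.208 ≤ 0.288 over all 35 states.

Answer: never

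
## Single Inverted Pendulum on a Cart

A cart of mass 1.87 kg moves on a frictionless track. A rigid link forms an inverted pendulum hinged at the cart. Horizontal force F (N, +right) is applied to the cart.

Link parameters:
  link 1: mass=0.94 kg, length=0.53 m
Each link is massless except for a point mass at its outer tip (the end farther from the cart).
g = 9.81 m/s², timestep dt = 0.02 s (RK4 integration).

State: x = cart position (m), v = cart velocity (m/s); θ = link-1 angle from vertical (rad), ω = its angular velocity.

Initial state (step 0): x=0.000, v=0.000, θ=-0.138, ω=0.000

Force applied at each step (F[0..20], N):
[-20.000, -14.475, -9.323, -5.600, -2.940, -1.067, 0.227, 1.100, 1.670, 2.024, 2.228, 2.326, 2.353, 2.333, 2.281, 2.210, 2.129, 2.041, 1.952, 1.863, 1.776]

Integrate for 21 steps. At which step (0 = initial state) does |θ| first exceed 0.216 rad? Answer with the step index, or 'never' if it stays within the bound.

apply F[0]=-20.000 → step 1: x=-0.002, v=-0.199, θ=-0.135, ω=0.321
apply F[1]=-14.475 → step 2: x=-0.007, v=-0.340, θ=-0.126, ω=0.536
apply F[2]=-9.323 → step 3: x=-0.015, v=-0.427, θ=-0.114, ω=0.656
apply F[3]=-5.600 → step 4: x=-0.024, v=-0.477, θ=-0.101, ω=0.709
apply F[4]=-2.940 → step 5: x=-0.034, v=-0.499, θ=-0.086, ω=0.716
apply F[5]=-1.067 → step 6: x=-0.044, v=-0.503, θ=-0.072, ω=0.694
apply F[6]=+0.227 → step 7: x=-0.054, v=-0.494, θ=-0.059, ω=0.653
apply F[7]=+1.100 → step 8: x=-0.064, v=-0.477, θ=-0.046, ω=0.602
apply F[8]=+1.670 → step 9: x=-0.073, v=-0.456, θ=-0.035, ω=0.546
apply F[9]=+2.024 → step 10: x=-0.082, v=-0.431, θ=-0.025, ω=0.489
apply F[10]=+2.228 → step 11: x=-0.090, v=-0.405, θ=-0.015, ω=0.433
apply F[11]=+2.326 → step 12: x=-0.098, v=-0.379, θ=-0.007, ω=0.380
apply F[12]=+2.353 → step 13: x=-0.105, v=-0.354, θ=-0.000, ω=0.330
apply F[13]=+2.333 → step 14: x=-0.112, v=-0.329, θ=0.006, ω=0.285
apply F[14]=+2.281 → step 15: x=-0.118, v=-0.306, θ=0.011, ω=0.244
apply F[15]=+2.210 → step 16: x=-0.124, v=-0.283, θ=0.016, ω=0.207
apply F[16]=+2.129 → step 17: x=-0.130, v=-0.262, θ=0.020, ω=0.174
apply F[17]=+2.041 → step 18: x=-0.135, v=-0.243, θ=0.023, ω=0.144
apply F[18]=+1.952 → step 19: x=-0.139, v=-0.224, θ=0.025, ω=0.119
apply F[19]=+1.863 → step 20: x=-0.144, v=-0.207, θ=0.028, ω=0.096
apply F[20]=+1.776 → step 21: x=-0.148, v=-0.191, θ=0.029, ω=0.076
max |θ| = 0.138 ≤ 0.216 over all 22 states.

Answer: never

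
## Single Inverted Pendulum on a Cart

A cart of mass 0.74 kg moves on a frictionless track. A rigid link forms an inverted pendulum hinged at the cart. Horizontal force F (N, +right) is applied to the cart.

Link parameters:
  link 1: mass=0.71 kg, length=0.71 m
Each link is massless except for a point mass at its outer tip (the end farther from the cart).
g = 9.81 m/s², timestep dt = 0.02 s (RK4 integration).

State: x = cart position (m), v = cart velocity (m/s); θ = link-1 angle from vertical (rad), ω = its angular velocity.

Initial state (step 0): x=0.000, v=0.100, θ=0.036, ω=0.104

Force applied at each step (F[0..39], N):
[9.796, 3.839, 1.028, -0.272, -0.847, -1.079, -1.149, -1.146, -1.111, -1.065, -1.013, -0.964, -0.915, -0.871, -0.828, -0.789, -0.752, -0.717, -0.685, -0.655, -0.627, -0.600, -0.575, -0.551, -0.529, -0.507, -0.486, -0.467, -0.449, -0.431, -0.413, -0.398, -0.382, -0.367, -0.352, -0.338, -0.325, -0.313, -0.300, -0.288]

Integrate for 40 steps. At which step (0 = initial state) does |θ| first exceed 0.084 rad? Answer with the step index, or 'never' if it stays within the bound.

apply F[0]=+9.796 → step 1: x=0.005, v=0.358, θ=0.035, ω=-0.249
apply F[1]=+3.839 → step 2: x=0.013, v=0.455, θ=0.028, ω=-0.378
apply F[2]=+1.028 → step 3: x=0.022, v=0.479, θ=0.020, ω=-0.404
apply F[3]=-0.272 → step 4: x=0.032, v=0.468, θ=0.013, ω=-0.384
apply F[4]=-0.847 → step 5: x=0.041, v=0.444, θ=0.005, ω=-0.347
apply F[5]=-1.079 → step 6: x=0.049, v=0.414, θ=-0.001, ω=-0.305
apply F[6]=-1.149 → step 7: x=0.057, v=0.384, θ=-0.007, ω=-0.264
apply F[7]=-1.146 → step 8: x=0.065, v=0.355, θ=-0.012, ω=-0.225
apply F[8]=-1.111 → step 9: x=0.071, v=0.327, θ=-0.016, ω=-0.190
apply F[9]=-1.065 → step 10: x=0.078, v=0.302, θ=-0.019, ω=-0.159
apply F[10]=-1.013 → step 11: x=0.083, v=0.278, θ=-0.022, ω=-0.132
apply F[11]=-0.964 → step 12: x=0.089, v=0.257, θ=-0.025, ω=-0.108
apply F[12]=-0.915 → step 13: x=0.094, v=0.237, θ=-0.027, ω=-0.088
apply F[13]=-0.871 → step 14: x=0.098, v=0.219, θ=-0.028, ω=-0.069
apply F[14]=-0.828 → step 15: x=0.103, v=0.202, θ=-0.030, ω=-0.053
apply F[15]=-0.789 → step 16: x=0.106, v=0.186, θ=-0.030, ω=-0.040
apply F[16]=-0.752 → step 17: x=0.110, v=0.171, θ=-0.031, ω=-0.028
apply F[17]=-0.717 → step 18: x=0.113, v=0.158, θ=-0.032, ω=-0.017
apply F[18]=-0.685 → step 19: x=0.116, v=0.145, θ=-0.032, ω=-0.009
apply F[19]=-0.655 → step 20: x=0.119, v=0.134, θ=-0.032, ω=-0.001
apply F[20]=-0.627 → step 21: x=0.122, v=0.123, θ=-0.032, ω=0.006
apply F[21]=-0.600 → step 22: x=0.124, v=0.113, θ=-0.032, ω=0.011
apply F[22]=-0.575 → step 23: x=0.126, v=0.103, θ=-0.031, ω=0.016
apply F[23]=-0.551 → step 24: x=0.128, v=0.094, θ=-0.031, ω=0.020
apply F[24]=-0.529 → step 25: x=0.130, v=0.085, θ=-0.031, ω=0.024
apply F[25]=-0.507 → step 26: x=0.132, v=0.078, θ=-0.030, ω=0.026
apply F[26]=-0.486 → step 27: x=0.133, v=0.070, θ=-0.030, ω=0.029
apply F[27]=-0.467 → step 28: x=0.134, v=0.063, θ=-0.029, ω=0.031
apply F[28]=-0.449 → step 29: x=0.136, v=0.056, θ=-0.028, ω=0.032
apply F[29]=-0.431 → step 30: x=0.137, v=0.050, θ=-0.028, ω=0.033
apply F[30]=-0.413 → step 31: x=0.138, v=0.044, θ=-0.027, ω=0.034
apply F[31]=-0.398 → step 32: x=0.138, v=0.038, θ=-0.026, ω=0.035
apply F[32]=-0.382 → step 33: x=0.139, v=0.033, θ=-0.026, ω=0.036
apply F[33]=-0.367 → step 34: x=0.140, v=0.027, θ=-0.025, ω=0.036
apply F[34]=-0.352 → step 35: x=0.140, v=0.023, θ=-0.024, ω=0.036
apply F[35]=-0.338 → step 36: x=0.141, v=0.018, θ=-0.023, ω=0.036
apply F[36]=-0.325 → step 37: x=0.141, v=0.013, θ=-0.023, ω=0.036
apply F[37]=-0.313 → step 38: x=0.141, v=0.009, θ=-0.022, ω=0.036
apply F[38]=-0.300 → step 39: x=0.141, v=0.005, θ=-0.021, ω=0.035
apply F[39]=-0.288 → step 40: x=0.141, v=0.001, θ=-0.021, ω=0.035
max |θ| = 0.036 ≤ 0.084 over all 41 states.

Answer: never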